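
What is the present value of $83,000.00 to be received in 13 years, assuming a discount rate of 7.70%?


Present value formula: PV = FV / (1 + r)^t
PV = $83,000.00 / (1 + 0.077)^13
PV = $83,000.00 / 2.623035
PV = $31,642.73

PV = FV / (1 + r)^t = $31,642.73


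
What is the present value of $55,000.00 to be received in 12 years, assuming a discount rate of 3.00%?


Present value formula: PV = FV / (1 + r)^t
PV = $55,000.00 / (1 + 0.03)^12
PV = $55,000.00 / 1.425761
PV = $38,575.89

PV = FV / (1 + r)^t = $38,575.89


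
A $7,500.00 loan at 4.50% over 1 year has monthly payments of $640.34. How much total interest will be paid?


Total paid over the life of the loan = PMT × n.
Total paid = $640.34 × 12 = $7,684.08
Total interest = total paid − principal = $7,684.08 − $7,500.00 = $184.08

Total interest = (PMT × n) - PV = $184.08


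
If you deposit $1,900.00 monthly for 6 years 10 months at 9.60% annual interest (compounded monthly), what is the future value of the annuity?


Future value of an ordinary annuity: FV = PMT × ((1 + r)^n − 1) / r
Monthly rate r = 0.096/12 = 0.008, n = 82
FV = $1,900.00 × ((1 + 0.096/12)^82 − 1) / (0.096/12)
FV = $1,900.00 × 115.255670
FV = $218,985.77

FV = PMT × ((1+r)^n - 1)/r = $218,985.77


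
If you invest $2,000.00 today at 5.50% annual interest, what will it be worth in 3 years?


Future value formula: FV = PV × (1 + r)^t
FV = $2,000.00 × (1 + 0.055)^3
FV = $2,000.00 × 1.174241
FV = $2,348.48

FV = PV × (1 + r)^t = $2,348.48


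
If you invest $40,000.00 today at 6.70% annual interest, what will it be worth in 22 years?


Future value formula: FV = PV × (1 + r)^t
FV = $40,000.00 × (1 + 0.067)^22
FV = $40,000.00 × 4.1650213
FV = $166,600.85

FV = PV × (1 + r)^t = $166,600.85


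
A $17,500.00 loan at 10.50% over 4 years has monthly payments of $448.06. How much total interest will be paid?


Total paid over the life of the loan = PMT × n.
Total paid = $448.06 × 48 = $21,506.88
Total interest = total paid − principal = $21,506.88 − $17,500.00 = $4,006.88

Total interest = (PMT × n) - PV = $4,006.88


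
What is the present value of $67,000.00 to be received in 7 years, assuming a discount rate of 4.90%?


Present value formula: PV = FV / (1 + r)^t
PV = $67,000.00 / (1 + 0.049)^7
PV = $67,000.00 / 1.3977465
PV = $47,934.30

PV = FV / (1 + r)^t = $47,934.30


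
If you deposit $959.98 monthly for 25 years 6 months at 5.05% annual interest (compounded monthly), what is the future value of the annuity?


Future value of an ordinary annuity: FV = PMT × ((1 + r)^n − 1) / r
Monthly rate r = 0.0505/12 ≈ 0.00420833, n = 306
FV = $959.98 × ((1 + 0.0505/12)^306 − 1) / (0.0505/12)
FV = $959.98 × 621.348413
FV = $596,482.05

FV = PMT × ((1+r)^n - 1)/r = $596,482.05


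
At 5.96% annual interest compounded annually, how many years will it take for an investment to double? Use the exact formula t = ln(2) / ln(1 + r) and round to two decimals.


Doubling condition: (1 + r)^t = 2
Take ln of both sides: t × ln(1 + r) = ln(2)
t = ln(2) / ln(1 + r)
t = 0.693147 / 0.057891
t = 11.97

t = ln(2) / ln(1 + r) = 11.97 years


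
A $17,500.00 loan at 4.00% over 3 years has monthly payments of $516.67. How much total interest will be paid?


Total paid over the life of the loan = PMT × n.
Total paid = $516.67 × 36 = $18,600.12
Total interest = total paid − principal = $18,600.12 − $17,500.00 = $1,100.12

Total interest = (PMT × n) - PV = $1,100.12


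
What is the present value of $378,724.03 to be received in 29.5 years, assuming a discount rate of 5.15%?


Present value formula: PV = FV / (1 + r)^t
PV = $378,724.03 / (1 + 0.0515)^29.5
PV = $378,724.03 / 4.399200
PV = $86,089.30

PV = FV / (1 + r)^t = $86,089.30


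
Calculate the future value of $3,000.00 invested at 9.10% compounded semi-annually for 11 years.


Compound interest formula: A = P(1 + r/n)^(nt)
A = $3,000.00 × (1 + 0.091/2)^(2 × 11)
Growth factor: (1 + 0.091/2)^22 = 2.661514
A = $3,000.00 × 2.661514
A = $7,984.54

A = P(1 + r/n)^(nt) = $7,984.54


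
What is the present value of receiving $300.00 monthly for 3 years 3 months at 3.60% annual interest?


Present value of an ordinary annuity: PV = PMT × (1 − (1 + r)^(−n)) / r
Monthly rate r = 0.036/12 = 0.003, n = 39
PV = $300.00 × (1 − (1 + 0.036/12)^(−39)) / (0.036/12)
PV = $300.00 × 36.752994
PV = $11,025.90

PV = PMT × (1-(1+r)^(-n))/r = $11,025.90


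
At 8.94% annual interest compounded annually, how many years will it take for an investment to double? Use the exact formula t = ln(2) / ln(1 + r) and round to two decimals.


Doubling condition: (1 + r)^t = 2
Take ln of both sides: t × ln(1 + r) = ln(2)
t = ln(2) / ln(1 + r)
t = 0.693147 / 0.085627
t = 8.09

t = ln(2) / ln(1 + r) = 8.09 years


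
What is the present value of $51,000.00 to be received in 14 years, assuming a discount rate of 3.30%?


Present value formula: PV = FV / (1 + r)^t
PV = $51,000.00 / (1 + 0.033)^14
PV = $51,000.00 / 1.5754496
PV = $32,371.71

PV = FV / (1 + r)^t = $32,371.71


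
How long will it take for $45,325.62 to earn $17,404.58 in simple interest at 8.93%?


Rearrange the simple interest formula for t:
I = P × r × t  ⇒  t = I / (P × r)
t = $17,404.58 / ($45,325.62 × 0.0893)
t = 4.3

t = I/(P×r) = 4.3 years


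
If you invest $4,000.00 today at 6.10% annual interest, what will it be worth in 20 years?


Future value formula: FV = PV × (1 + r)^t
FV = $4,000.00 × (1 + 0.061)^20
FV = $4,000.00 × 3.268193
FV = $13,072.77

FV = PV × (1 + r)^t = $13,072.77


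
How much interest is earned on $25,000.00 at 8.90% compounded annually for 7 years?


Compound interest earned = final amount − principal.
A = P(1 + r/n)^(nt) = $25,000.00 × (1 + 0.089/1)^(1 × 7) = $45,408.29
Interest = A − P = $45,408.29 − $25,000.00 = $20,408.29

Interest = A - P = $20,408.29


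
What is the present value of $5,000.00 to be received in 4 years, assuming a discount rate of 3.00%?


Present value formula: PV = FV / (1 + r)^t
PV = $5,000.00 / (1 + 0.03)^4
PV = $5,000.00 / 1.1255088
PV = $4,442.44

PV = FV / (1 + r)^t = $4,442.44


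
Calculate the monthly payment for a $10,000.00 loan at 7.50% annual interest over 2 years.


Loan payment formula: PMT = PV × r / (1 − (1 + r)^(−n))
Monthly rate r = 0.075/12 = 0.00625, n = 24 months
Denominator: 1 − (1 + 0.075/12)^(−24) = 0.138890
PMT = $10,000.00 × (0.075/12) / 0.138890
PMT = $450.00 per month

PMT = PV × r / (1-(1+r)^(-n)) = $450.00/month


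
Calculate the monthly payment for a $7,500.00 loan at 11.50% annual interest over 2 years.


Loan payment formula: PMT = PV × r / (1 − (1 + r)^(−n))
Monthly rate r = 0.115/12 ≈ 0.00958333, n = 24 months
Denominator: 1 − (1 + 0.115/12)^(−24) = 0.204596
PMT = $7,500.00 × (0.115/12) / 0.204596
PMT = $351.30 per month

PMT = PV × r / (1-(1+r)^(-n)) = $351.30/month


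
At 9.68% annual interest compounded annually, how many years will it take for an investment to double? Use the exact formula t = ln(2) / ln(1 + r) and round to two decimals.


Doubling condition: (1 + r)^t = 2
Take ln of both sides: t × ln(1 + r) = ln(2)
t = ln(2) / ln(1 + r)
t = 0.693147 / 0.092397
t = 7.50

t = ln(2) / ln(1 + r) = 7.50 years


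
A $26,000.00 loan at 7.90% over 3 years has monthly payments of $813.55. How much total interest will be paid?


Total paid over the life of the loan = PMT × n.
Total paid = $813.55 × 36 = $29,287.80
Total interest = total paid − principal = $29,287.80 − $26,000.00 = $3,287.80

Total interest = (PMT × n) - PV = $3,287.80


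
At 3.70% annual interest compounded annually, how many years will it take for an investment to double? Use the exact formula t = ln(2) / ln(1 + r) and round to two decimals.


Doubling condition: (1 + r)^t = 2
Take ln of both sides: t × ln(1 + r) = ln(2)
t = ln(2) / ln(1 + r)
t = 0.693147 / 0.036332
t = 19.08

t = ln(2) / ln(1 + r) = 19.08 years


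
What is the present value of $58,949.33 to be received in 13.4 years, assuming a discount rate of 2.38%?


Present value formula: PV = FV / (1 + r)^t
PV = $58,949.33 / (1 + 0.0238)^13.4
PV = $58,949.33 / 1.3705115
PV = $43,012.65

PV = FV / (1 + r)^t = $43,012.65


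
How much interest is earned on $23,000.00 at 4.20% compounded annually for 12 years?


Compound interest earned = final amount − principal.
A = P(1 + r/n)^(nt) = $23,000.00 × (1 + 0.042/1)^(1 × 12) = $37,682.57
Interest = A − P = $37,682.57 − $23,000.00 = $14,682.57

Interest = A - P = $14,682.57


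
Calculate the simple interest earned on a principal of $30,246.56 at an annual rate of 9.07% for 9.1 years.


Simple interest formula: I = P × r × t
I = $30,246.56 × 0.0907 × 9.1
I = $24,964.60

I = P × r × t = $24,964.60


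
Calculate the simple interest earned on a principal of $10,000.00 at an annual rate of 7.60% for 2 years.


Simple interest formula: I = P × r × t
I = $10,000.00 × 0.076 × 2
I = $1,520.00

I = P × r × t = $1,520.00


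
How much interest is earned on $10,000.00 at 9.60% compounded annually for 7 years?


Compound interest earned = final amount − principal.
A = P(1 + r/n)^(nt) = $10,000.00 × (1 + 0.096/1)^(1 × 7) = $18,996.51
Interest = A − P = $18,996.51 − $10,000.00 = $8,996.51

Interest = A - P = $8,996.51


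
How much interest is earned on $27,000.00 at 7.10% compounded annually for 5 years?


Compound interest earned = final amount − principal.
A = P(1 + r/n)^(nt) = $27,000.00 × (1 + 0.071/1)^(1 × 5) = $38,046.19
Interest = A − P = $38,046.19 − $27,000.00 = $11,046.19

Interest = A - P = $11,046.19


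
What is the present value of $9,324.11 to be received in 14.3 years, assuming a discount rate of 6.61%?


Present value formula: PV = FV / (1 + r)^t
PV = $9,324.11 / (1 + 0.0661)^14.3
PV = $9,324.11 / 2.497529
PV = $3,733.33

PV = FV / (1 + r)^t = $3,733.33


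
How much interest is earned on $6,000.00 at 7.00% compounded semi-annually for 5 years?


Compound interest earned = final amount − principal.
A = P(1 + r/n)^(nt) = $6,000.00 × (1 + 0.07/2)^(2 × 5) = $8,463.59
Interest = A − P = $8,463.59 − $6,000.00 = $2,463.59

Interest = A - P = $2,463.59


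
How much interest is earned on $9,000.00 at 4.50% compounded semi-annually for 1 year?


Compound interest earned = final amount − principal.
A = P(1 + r/n)^(nt) = $9,000.00 × (1 + 0.045/2)^(2 × 1) = $9,409.56
Interest = A − P = $9,409.56 − $9,000.00 = $409.56

Interest = A - P = $409.56


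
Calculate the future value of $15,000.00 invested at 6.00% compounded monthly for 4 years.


Compound interest formula: A = P(1 + r/n)^(nt)
A = $15,000.00 × (1 + 0.06/12)^(12 × 4)
Growth factor: (1 + 0.06/12)^48 = 1.2704892
A = $15,000.00 × 1.2704892
A = $19,057.34

A = P(1 + r/n)^(nt) = $19,057.34


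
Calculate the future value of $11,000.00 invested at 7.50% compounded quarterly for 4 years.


Compound interest formula: A = P(1 + r/n)^(nt)
A = $11,000.00 × (1 + 0.075/4)^(4 × 4)
Growth factor: (1 + 0.075/4)^16 = 1.3461143
A = $11,000.00 × 1.3461143
A = $14,807.26

A = P(1 + r/n)^(nt) = $14,807.26


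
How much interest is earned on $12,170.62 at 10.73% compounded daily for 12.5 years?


Compound interest earned = final amount − principal.
A = P(1 + r/n)^(nt) = $12,170.62 × (1 + 0.1073/365)^(365 × 12.5) = $46,529.09
Interest = A − P = $46,529.09 − $12,170.62 = $34,358.47

Interest = A - P = $34,358.47


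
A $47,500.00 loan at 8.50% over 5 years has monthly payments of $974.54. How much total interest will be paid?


Total paid over the life of the loan = PMT × n.
Total paid = $974.54 × 60 = $58,472.40
Total interest = total paid − principal = $58,472.40 − $47,500.00 = $10,972.40

Total interest = (PMT × n) - PV = $10,972.40


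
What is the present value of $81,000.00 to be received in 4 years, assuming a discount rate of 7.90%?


Present value formula: PV = FV / (1 + r)^t
PV = $81,000.00 / (1 + 0.079)^4
PV = $81,000.00 / 1.355457
PV = $59,758.44

PV = FV / (1 + r)^t = $59,758.44


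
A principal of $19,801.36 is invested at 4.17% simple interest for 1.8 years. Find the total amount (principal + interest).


Total amount formula: A = P(1 + rt) = P + P·r·t
Interest: I = P × r × t = $19,801.36 × 0.0417 × 1.8 = $1,486.29
A = P + I = $19,801.36 + $1,486.29 = $21,287.65

A = P + I = P(1 + rt) = $21,287.65


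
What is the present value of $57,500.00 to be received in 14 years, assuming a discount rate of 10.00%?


Present value formula: PV = FV / (1 + r)^t
PV = $57,500.00 / (1 + 0.1)^14
PV = $57,500.00 / 3.797498
PV = $15,141.55

PV = FV / (1 + r)^t = $15,141.55


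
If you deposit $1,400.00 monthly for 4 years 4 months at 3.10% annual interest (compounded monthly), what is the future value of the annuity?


Future value of an ordinary annuity: FV = PMT × ((1 + r)^n − 1) / r
Monthly rate r = 0.031/12 ≈ 0.00258333, n = 52
FV = $1,400.00 × ((1 + 0.031/12)^52 − 1) / (0.031/12)
FV = $1,400.00 × 55.577772
FV = $77,808.88

FV = PMT × ((1+r)^n - 1)/r = $77,808.88


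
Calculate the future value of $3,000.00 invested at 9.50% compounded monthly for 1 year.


Compound interest formula: A = P(1 + r/n)^(nt)
A = $3,000.00 × (1 + 0.095/12)^(12 × 1)
Growth factor: (1 + 0.095/12)^12 = 1.099248
A = $3,000.00 × 1.099248
A = $3,297.74

A = P(1 + r/n)^(nt) = $3,297.74


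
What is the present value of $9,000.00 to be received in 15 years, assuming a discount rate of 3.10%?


Present value formula: PV = FV / (1 + r)^t
PV = $9,000.00 / (1 + 0.031)^15
PV = $9,000.00 / 1.580811
PV = $5,693.28

PV = FV / (1 + r)^t = $5,693.28


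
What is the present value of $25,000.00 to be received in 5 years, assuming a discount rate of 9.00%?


Present value formula: PV = FV / (1 + r)^t
PV = $25,000.00 / (1 + 0.09)^5
PV = $25,000.00 / 1.538624
PV = $16,248.28

PV = FV / (1 + r)^t = $16,248.28


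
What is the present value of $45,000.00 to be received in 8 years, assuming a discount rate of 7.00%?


Present value formula: PV = FV / (1 + r)^t
PV = $45,000.00 / (1 + 0.07)^8
PV = $45,000.00 / 1.718186
PV = $26,190.41

PV = FV / (1 + r)^t = $26,190.41


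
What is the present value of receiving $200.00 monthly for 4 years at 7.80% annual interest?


Present value of an ordinary annuity: PV = PMT × (1 − (1 + r)^(−n)) / r
Monthly rate r = 0.078/12 = 0.0065, n = 48
PV = $200.00 × (1 − (1 + 0.078/12)^(−48)) / (0.078/12)
PV = $200.00 × 41.119857
PV = $8,223.97

PV = PMT × (1-(1+r)^(-n))/r = $8,223.97


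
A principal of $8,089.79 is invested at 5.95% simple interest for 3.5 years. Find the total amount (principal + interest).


Total amount formula: A = P(1 + rt) = P + P·r·t
Interest: I = P × r × t = $8,089.79 × 0.0595 × 3.5 = $1,684.70
A = P + I = $8,089.79 + $1,684.70 = $9,774.49

A = P + I = P(1 + rt) = $9,774.49


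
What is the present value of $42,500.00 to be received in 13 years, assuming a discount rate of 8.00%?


Present value formula: PV = FV / (1 + r)^t
PV = $42,500.00 / (1 + 0.08)^13
PV = $42,500.00 / 2.719624
PV = $15,627.16

PV = FV / (1 + r)^t = $15,627.16


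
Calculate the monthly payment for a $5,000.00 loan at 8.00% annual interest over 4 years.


Loan payment formula: PMT = PV × r / (1 − (1 + r)^(−n))
Monthly rate r = 0.08/12 ≈ 0.00666667, n = 48 months
Denominator: 1 − (1 + 0.08/12)^(−48) = 0.273079
PMT = $5,000.00 × (0.08/12) / 0.273079
PMT = $122.06 per month

PMT = PV × r / (1-(1+r)^(-n)) = $122.06/month


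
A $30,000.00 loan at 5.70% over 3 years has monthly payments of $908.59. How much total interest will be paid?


Total paid over the life of the loan = PMT × n.
Total paid = $908.59 × 36 = $32,709.24
Total interest = total paid − principal = $32,709.24 − $30,000.00 = $2,709.24

Total interest = (PMT × n) - PV = $2,709.24


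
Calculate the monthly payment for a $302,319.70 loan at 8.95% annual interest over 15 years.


Loan payment formula: PMT = PV × r / (1 − (1 + r)^(−n))
Monthly rate r = 0.0895/12 ≈ 0.00745833, n = 180 months
Denominator: 1 − (1 + 0.0895/12)^(−180) = 0.737504
PMT = $302,319.70 × (0.0895/12) / 0.737504
PMT = $3,057.34 per month

PMT = PV × r / (1-(1+r)^(-n)) = $3,057.34/month


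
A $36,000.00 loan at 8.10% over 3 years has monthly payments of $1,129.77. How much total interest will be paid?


Total paid over the life of the loan = PMT × n.
Total paid = $1,129.77 × 36 = $40,671.72
Total interest = total paid − principal = $40,671.72 − $36,000.00 = $4,671.72

Total interest = (PMT × n) - PV = $4,671.72


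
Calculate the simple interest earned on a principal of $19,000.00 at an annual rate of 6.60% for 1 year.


Simple interest formula: I = P × r × t
I = $19,000.00 × 0.066 × 1
I = $1,254.00

I = P × r × t = $1,254.00


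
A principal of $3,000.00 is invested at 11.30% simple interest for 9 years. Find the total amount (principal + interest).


Total amount formula: A = P(1 + rt) = P + P·r·t
Interest: I = P × r × t = $3,000.00 × 0.113 × 9 = $3,051.00
A = P + I = $3,000.00 + $3,051.00 = $6,051.00

A = P + I = P(1 + rt) = $6,051.00


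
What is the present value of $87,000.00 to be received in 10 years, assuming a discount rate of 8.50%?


Present value formula: PV = FV / (1 + r)^t
PV = $87,000.00 / (1 + 0.085)^10
PV = $87,000.00 / 2.2609834
PV = $38,478.83

PV = FV / (1 + r)^t = $38,478.83


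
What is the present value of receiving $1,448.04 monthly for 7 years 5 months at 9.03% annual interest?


Present value of an ordinary annuity: PV = PMT × (1 − (1 + r)^(−n)) / r
Monthly rate r = 0.0903/12 = 0.007525, n = 89
PV = $1,448.04 × (1 − (1 + 0.0903/12)^(−89)) / (0.0903/12)
PV = $1,448.04 × 64.699765
PV = $93,687.85

PV = PMT × (1-(1+r)^(-n))/r = $93,687.85


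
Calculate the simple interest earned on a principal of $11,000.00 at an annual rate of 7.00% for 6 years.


Simple interest formula: I = P × r × t
I = $11,000.00 × 0.07 × 6
I = $4,620.00

I = P × r × t = $4,620.00


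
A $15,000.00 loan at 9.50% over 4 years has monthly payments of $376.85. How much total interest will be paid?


Total paid over the life of the loan = PMT × n.
Total paid = $376.85 × 48 = $18,088.80
Total interest = total paid − principal = $18,088.80 − $15,000.00 = $3,088.80

Total interest = (PMT × n) - PV = $3,088.80


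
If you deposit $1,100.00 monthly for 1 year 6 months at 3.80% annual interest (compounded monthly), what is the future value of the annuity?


Future value of an ordinary annuity: FV = PMT × ((1 + r)^n − 1) / r
Monthly rate r = 0.038/12 ≈ 0.00316667, n = 18
FV = $1,100.00 × ((1 + 0.038/12)^18 − 1) / (0.038/12)
FV = $1,100.00 × 18.492781
FV = $20,342.06

FV = PMT × ((1+r)^n - 1)/r = $20,342.06


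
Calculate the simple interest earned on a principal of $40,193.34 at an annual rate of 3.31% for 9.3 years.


Simple interest formula: I = P × r × t
I = $40,193.34 × 0.0331 × 9.3
I = $12,372.72

I = P × r × t = $12,372.72


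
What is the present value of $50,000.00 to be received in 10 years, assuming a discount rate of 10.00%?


Present value formula: PV = FV / (1 + r)^t
PV = $50,000.00 / (1 + 0.1)^10
PV = $50,000.00 / 2.5937425
PV = $19,277.16

PV = FV / (1 + r)^t = $19,277.16


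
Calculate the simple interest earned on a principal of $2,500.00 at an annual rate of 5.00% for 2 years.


Simple interest formula: I = P × r × t
I = $2,500.00 × 0.05 × 2
I = $250.00

I = P × r × t = $250.00


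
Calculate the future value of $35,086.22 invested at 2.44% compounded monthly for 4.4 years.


Compound interest formula: A = P(1 + r/n)^(nt)
A = $35,086.22 × (1 + 0.0244/12)^(12 × 4.4)
Growth factor: (1 + 0.0244/12)^52.8 = 1.1132136
A = $35,086.22 × 1.1132136
A = $39,058.46

A = P(1 + r/n)^(nt) = $39,058.46


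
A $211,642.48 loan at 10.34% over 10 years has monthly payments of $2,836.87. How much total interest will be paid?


Total paid over the life of the loan = PMT × n.
Total paid = $2,836.87 × 120 = $340,424.40
Total interest = total paid − principal = $340,424.40 − $211,642.48 = $128,781.92

Total interest = (PMT × n) - PV = $128,781.92


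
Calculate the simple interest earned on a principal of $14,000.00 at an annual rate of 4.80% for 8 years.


Simple interest formula: I = P × r × t
I = $14,000.00 × 0.048 × 8
I = $5,376.00

I = P × r × t = $5,376.00


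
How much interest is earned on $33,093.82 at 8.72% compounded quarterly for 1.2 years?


Compound interest earned = final amount − principal.
A = P(1 + r/n)^(nt) = $33,093.82 × (1 + 0.0872/4)^(4 × 1.2) = $36,703.14
Interest = A − P = $36,703.14 − $33,093.82 = $3,609.32

Interest = A - P = $3,609.32


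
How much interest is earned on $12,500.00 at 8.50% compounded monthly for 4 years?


Compound interest earned = final amount − principal.
A = P(1 + r/n)^(nt) = $12,500.00 × (1 + 0.085/12)^(12 × 4) = $17,540.81
Interest = A − P = $17,540.81 − $12,500.00 = $5,040.81

Interest = A - P = $5,040.81


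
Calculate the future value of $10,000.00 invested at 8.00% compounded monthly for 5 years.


Compound interest formula: A = P(1 + r/n)^(nt)
A = $10,000.00 × (1 + 0.08/12)^(12 × 5)
Growth factor: (1 + 0.08/12)^60 = 1.489846
A = $10,000.00 × 1.489846
A = $14,898.46

A = P(1 + r/n)^(nt) = $14,898.46


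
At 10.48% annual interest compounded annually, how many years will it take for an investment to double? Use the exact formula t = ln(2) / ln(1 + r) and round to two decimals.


Doubling condition: (1 + r)^t = 2
Take ln of both sides: t × ln(1 + r) = ln(2)
t = ln(2) / ln(1 + r)
t = 0.693147 / 0.099664
t = 6.95

t = ln(2) / ln(1 + r) = 6.95 years


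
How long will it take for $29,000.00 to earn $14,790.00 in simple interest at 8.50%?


Rearrange the simple interest formula for t:
I = P × r × t  ⇒  t = I / (P × r)
t = $14,790.00 / ($29,000.00 × 0.085)
t = 6

t = I/(P×r) = 6 years


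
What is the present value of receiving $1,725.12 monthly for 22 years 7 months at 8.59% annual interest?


Present value of an ordinary annuity: PV = PMT × (1 − (1 + r)^(−n)) / r
Monthly rate r = 0.0859/12 ≈ 0.00715833, n = 271
PV = $1,725.12 × (1 − (1 + 0.0859/12)^(−271)) / (0.0859/12)
PV = $1,725.12 × 119.481207
PV = $206,119.42

PV = PMT × (1-(1+r)^(-n))/r = $206,119.42


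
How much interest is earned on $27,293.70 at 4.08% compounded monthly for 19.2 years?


Compound interest earned = final amount − principal.
A = P(1 + r/n)^(nt) = $27,293.70 × (1 + 0.0408/12)^(12 × 19.2) = $59,661.52
Interest = A − P = $59,661.52 − $27,293.70 = $32,367.82

Interest = A - P = $32,367.82


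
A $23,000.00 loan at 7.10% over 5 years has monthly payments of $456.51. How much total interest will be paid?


Total paid over the life of the loan = PMT × n.
Total paid = $456.51 × 60 = $27,390.60
Total interest = total paid − principal = $27,390.60 − $23,000.00 = $4,390.60

Total interest = (PMT × n) - PV = $4,390.60


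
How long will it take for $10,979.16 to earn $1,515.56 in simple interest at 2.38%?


Rearrange the simple interest formula for t:
I = P × r × t  ⇒  t = I / (P × r)
t = $1,515.56 / ($10,979.16 × 0.0238)
t = 5.8

t = I/(P×r) = 5.8 years


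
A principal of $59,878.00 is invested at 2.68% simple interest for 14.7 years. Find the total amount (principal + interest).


Total amount formula: A = P(1 + rt) = P + P·r·t
Interest: I = P × r × t = $59,878.00 × 0.0268 × 14.7 = $23,589.54
A = P + I = $59,878.00 + $23,589.54 = $83,467.54

A = P + I = P(1 + rt) = $83,467.54


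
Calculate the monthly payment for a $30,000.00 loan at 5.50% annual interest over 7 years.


Loan payment formula: PMT = PV × r / (1 − (1 + r)^(−n))
Monthly rate r = 0.055/12 ≈ 0.00458333, n = 84 months
Denominator: 1 − (1 + 0.055/12)^(−84) = 0.318951
PMT = $30,000.00 × (0.055/12) / 0.318951
PMT = $431.10 per month

PMT = PV × r / (1-(1+r)^(-n)) = $431.10/month


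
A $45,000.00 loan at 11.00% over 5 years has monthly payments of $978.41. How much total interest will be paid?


Total paid over the life of the loan = PMT × n.
Total paid = $978.41 × 60 = $58,704.60
Total interest = total paid − principal = $58,704.60 − $45,000.00 = $13,704.60

Total interest = (PMT × n) - PV = $13,704.60


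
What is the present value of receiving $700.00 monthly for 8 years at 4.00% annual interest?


Present value of an ordinary annuity: PV = PMT × (1 − (1 + r)^(−n)) / r
Monthly rate r = 0.04/12 ≈ 0.00333333, n = 96
PV = $700.00 × (1 − (1 + 0.04/12)^(−96)) / (0.04/12)
PV = $700.00 × 82.039332
PV = $57,427.53

PV = PMT × (1-(1+r)^(-n))/r = $57,427.53


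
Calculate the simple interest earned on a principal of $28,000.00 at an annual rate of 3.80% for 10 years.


Simple interest formula: I = P × r × t
I = $28,000.00 × 0.038 × 10
I = $10,640.00

I = P × r × t = $10,640.00


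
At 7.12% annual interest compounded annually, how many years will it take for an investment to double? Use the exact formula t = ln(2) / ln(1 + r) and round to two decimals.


Doubling condition: (1 + r)^t = 2
Take ln of both sides: t × ln(1 + r) = ln(2)
t = ln(2) / ln(1 + r)
t = 0.693147 / 0.068780
t = 10.08

t = ln(2) / ln(1 + r) = 10.08 years


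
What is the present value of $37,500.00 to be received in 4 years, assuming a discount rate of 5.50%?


Present value formula: PV = FV / (1 + r)^t
PV = $37,500.00 / (1 + 0.055)^4
PV = $37,500.00 / 1.2388247
PV = $30,270.63

PV = FV / (1 + r)^t = $30,270.63


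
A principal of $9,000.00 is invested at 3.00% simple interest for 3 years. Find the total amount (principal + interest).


Total amount formula: A = P(1 + rt) = P + P·r·t
Interest: I = P × r × t = $9,000.00 × 0.03 × 3 = $810.00
A = P + I = $9,000.00 + $810.00 = $9,810.00

A = P + I = P(1 + rt) = $9,810.00


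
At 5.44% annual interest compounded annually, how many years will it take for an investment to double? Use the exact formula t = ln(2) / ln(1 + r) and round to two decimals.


Doubling condition: (1 + r)^t = 2
Take ln of both sides: t × ln(1 + r) = ln(2)
t = ln(2) / ln(1 + r)
t = 0.693147 / 0.052972
t = 13.09

t = ln(2) / ln(1 + r) = 13.09 years


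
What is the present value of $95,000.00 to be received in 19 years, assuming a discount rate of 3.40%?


Present value formula: PV = FV / (1 + r)^t
PV = $95,000.00 / (1 + 0.034)^19
PV = $95,000.00 / 1.887514
PV = $50,330.75

PV = FV / (1 + r)^t = $50,330.75


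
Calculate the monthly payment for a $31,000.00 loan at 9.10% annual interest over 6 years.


Loan payment formula: PMT = PV × r / (1 − (1 + r)^(−n))
Monthly rate r = 0.091/12 ≈ 0.00758333, n = 72 months
Denominator: 1 − (1 + 0.091/12)^(−72) = 0.419543
PMT = $31,000.00 × (0.091/12) / 0.419543
PMT = $560.33 per month

PMT = PV × r / (1-(1+r)^(-n)) = $560.33/month


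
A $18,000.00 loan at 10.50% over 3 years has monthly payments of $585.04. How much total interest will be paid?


Total paid over the life of the loan = PMT × n.
Total paid = $585.04 × 36 = $21,061.44
Total interest = total paid − principal = $21,061.44 − $18,000.00 = $3,061.44

Total interest = (PMT × n) - PV = $3,061.44


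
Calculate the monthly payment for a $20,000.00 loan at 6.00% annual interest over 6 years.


Loan payment formula: PMT = PV × r / (1 − (1 + r)^(−n))
Monthly rate r = 0.06/12 = 0.005, n = 72 months
Denominator: 1 − (1 + 0.06/12)^(−72) = 0.301698
PMT = $20,000.00 × (0.06/12) / 0.301698
PMT = $331.46 per month

PMT = PV × r / (1-(1+r)^(-n)) = $331.46/month


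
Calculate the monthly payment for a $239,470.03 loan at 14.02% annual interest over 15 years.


Loan payment formula: PMT = PV × r / (1 − (1 + r)^(−n))
Monthly rate r = 0.1402/12 ≈ 0.01168333, n = 180 months
Denominator: 1 − (1 + 0.1402/12)^(−180) = 0.876413
PMT = $239,470.03 × (0.1402/12) / 0.876413
PMT = $3,192.34 per month

PMT = PV × r / (1-(1+r)^(-n)) = $3,192.34/month


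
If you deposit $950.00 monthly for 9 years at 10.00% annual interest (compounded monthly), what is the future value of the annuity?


Future value of an ordinary annuity: FV = PMT × ((1 + r)^n − 1) / r
Monthly rate r = 0.1/12 ≈ 0.00833333, n = 108
FV = $950.00 × ((1 + 0.1/12)^108 − 1) / (0.1/12)
FV = $950.00 × 174.053713
FV = $165,351.03

FV = PMT × ((1+r)^n - 1)/r = $165,351.03


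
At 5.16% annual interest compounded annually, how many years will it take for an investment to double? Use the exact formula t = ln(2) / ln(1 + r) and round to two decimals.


Doubling condition: (1 + r)^t = 2
Take ln of both sides: t × ln(1 + r) = ln(2)
t = ln(2) / ln(1 + r)
t = 0.693147 / 0.050313
t = 13.78

t = ln(2) / ln(1 + r) = 13.78 years


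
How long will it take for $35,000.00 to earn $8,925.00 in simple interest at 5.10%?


Rearrange the simple interest formula for t:
I = P × r × t  ⇒  t = I / (P × r)
t = $8,925.00 / ($35,000.00 × 0.051)
t = 5

t = I/(P×r) = 5 years


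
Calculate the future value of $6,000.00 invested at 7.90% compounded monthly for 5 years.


Compound interest formula: A = P(1 + r/n)^(nt)
A = $6,000.00 × (1 + 0.079/12)^(12 × 5)
Growth factor: (1 + 0.079/12)^60 = 1.482464
A = $6,000.00 × 1.482464
A = $8,894.78

A = P(1 + r/n)^(nt) = $8,894.78


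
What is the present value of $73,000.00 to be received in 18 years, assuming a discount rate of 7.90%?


Present value formula: PV = FV / (1 + r)^t
PV = $73,000.00 / (1 + 0.079)^18
PV = $73,000.00 / 3.929941
PV = $18,575.34

PV = FV / (1 + r)^t = $18,575.34


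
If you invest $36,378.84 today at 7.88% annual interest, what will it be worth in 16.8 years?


Future value formula: FV = PV × (1 + r)^t
FV = $36,378.84 × (1 + 0.0788)^16.8
FV = $36,378.84 × 3.5760844
FV = $130,093.80

FV = PV × (1 + r)^t = $130,093.80


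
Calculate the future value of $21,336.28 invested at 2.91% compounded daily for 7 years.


Compound interest formula: A = P(1 + r/n)^(nt)
A = $21,336.28 × (1 + 0.0291/365)^(365 × 7)
Growth factor: (1 + 0.0291/365)^2555 = 1.2259204
A = $21,336.28 × 1.2259204
A = $26,156.58

A = P(1 + r/n)^(nt) = $26,156.58


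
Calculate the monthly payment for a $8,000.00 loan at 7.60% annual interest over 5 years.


Loan payment formula: PMT = PV × r / (1 − (1 + r)^(−n))
Monthly rate r = 0.076/12 ≈ 0.00633333, n = 60 months
Denominator: 1 − (1 + 0.076/12)^(−60) = 0.315319
PMT = $8,000.00 × (0.076/12) / 0.315319
PMT = $160.68 per month

PMT = PV × r / (1-(1+r)^(-n)) = $160.68/month


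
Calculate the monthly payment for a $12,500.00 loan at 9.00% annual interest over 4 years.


Loan payment formula: PMT = PV × r / (1 − (1 + r)^(−n))
Monthly rate r = 0.09/12 = 0.0075, n = 48 months
Denominator: 1 − (1 + 0.09/12)^(−48) = 0.301386
PMT = $12,500.00 × (0.09/12) / 0.301386
PMT = $311.06 per month

PMT = PV × r / (1-(1+r)^(-n)) = $311.06/month


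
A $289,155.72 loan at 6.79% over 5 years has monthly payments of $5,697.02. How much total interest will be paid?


Total paid over the life of the loan = PMT × n.
Total paid = $5,697.02 × 60 = $341,821.20
Total interest = total paid − principal = $341,821.20 − $289,155.72 = $52,665.48

Total interest = (PMT × n) - PV = $52,665.48


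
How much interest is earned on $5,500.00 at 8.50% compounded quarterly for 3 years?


Compound interest earned = final amount − principal.
A = P(1 + r/n)^(nt) = $5,500.00 × (1 + 0.085/4)^(4 × 3) = $7,078.60
Interest = A − P = $7,078.60 − $5,500.00 = $1,578.60

Interest = A - P = $1,578.60


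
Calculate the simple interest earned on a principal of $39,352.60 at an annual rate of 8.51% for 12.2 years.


Simple interest formula: I = P × r × t
I = $39,352.60 × 0.0851 × 12.2
I = $40,856.66

I = P × r × t = $40,856.66


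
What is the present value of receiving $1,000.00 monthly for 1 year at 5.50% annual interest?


Present value of an ordinary annuity: PV = PMT × (1 − (1 + r)^(−n)) / r
Monthly rate r = 0.055/12 ≈ 0.00458333, n = 12
PV = $1,000.00 × (1 − (1 + 0.055/12)^(−12)) / (0.055/12)
PV = $1,000.00 × 11.650017
PV = $11,650.02

PV = PMT × (1-(1+r)^(-n))/r = $11,650.02


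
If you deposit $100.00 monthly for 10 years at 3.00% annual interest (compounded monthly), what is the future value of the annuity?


Future value of an ordinary annuity: FV = PMT × ((1 + r)^n − 1) / r
Monthly rate r = 0.03/12 = 0.0025, n = 120
FV = $100.00 × ((1 + 0.03/12)^120 − 1) / (0.03/12)
FV = $100.00 × 139.741419
FV = $13,974.14

FV = PMT × ((1+r)^n - 1)/r = $13,974.14


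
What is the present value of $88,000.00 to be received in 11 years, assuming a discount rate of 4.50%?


Present value formula: PV = FV / (1 + r)^t
PV = $88,000.00 / (1 + 0.045)^11
PV = $88,000.00 / 1.622853
PV = $54,225.49

PV = FV / (1 + r)^t = $54,225.49


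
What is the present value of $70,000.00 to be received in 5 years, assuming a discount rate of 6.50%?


Present value formula: PV = FV / (1 + r)^t
PV = $70,000.00 / (1 + 0.065)^5
PV = $70,000.00 / 1.3700867
PV = $51,091.66

PV = FV / (1 + r)^t = $51,091.66


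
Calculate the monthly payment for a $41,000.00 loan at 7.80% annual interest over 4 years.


Loan payment formula: PMT = PV × r / (1 − (1 + r)^(−n))
Monthly rate r = 0.078/12 = 0.0065, n = 48 months
Denominator: 1 − (1 + 0.078/12)^(−48) = 0.267279
PMT = $41,000.00 × (0.078/12) / 0.267279
PMT = $997.09 per month

PMT = PV × r / (1-(1+r)^(-n)) = $997.09/month


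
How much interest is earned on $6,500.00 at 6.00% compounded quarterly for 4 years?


Compound interest earned = final amount − principal.
A = P(1 + r/n)^(nt) = $6,500.00 × (1 + 0.06/4)^(4 × 4) = $8,248.41
Interest = A − P = $8,248.41 − $6,500.00 = $1,748.41

Interest = A - P = $1,748.41


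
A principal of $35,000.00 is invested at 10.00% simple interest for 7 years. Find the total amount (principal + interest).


Total amount formula: A = P(1 + rt) = P + P·r·t
Interest: I = P × r × t = $35,000.00 × 0.1 × 7 = $24,500.00
A = P + I = $35,000.00 + $24,500.00 = $59,500.00

A = P + I = P(1 + rt) = $59,500.00


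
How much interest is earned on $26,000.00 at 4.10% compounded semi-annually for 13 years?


Compound interest earned = final amount − principal.
A = P(1 + r/n)^(nt) = $26,000.00 × (1 + 0.041/2)^(2 × 13) = $44,066.81
Interest = A − P = $44,066.81 − $26,000.00 = $18,066.81

Interest = A - P = $18,066.81


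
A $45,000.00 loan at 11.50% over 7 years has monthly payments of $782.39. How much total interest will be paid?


Total paid over the life of the loan = PMT × n.
Total paid = $782.39 × 84 = $65,720.76
Total interest = total paid − principal = $65,720.76 − $45,000.00 = $20,720.76

Total interest = (PMT × n) - PV = $20,720.76


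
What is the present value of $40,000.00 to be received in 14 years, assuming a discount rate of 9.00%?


Present value formula: PV = FV / (1 + r)^t
PV = $40,000.00 / (1 + 0.09)^14
PV = $40,000.00 / 3.341727
PV = $11,969.86

PV = FV / (1 + r)^t = $11,969.86


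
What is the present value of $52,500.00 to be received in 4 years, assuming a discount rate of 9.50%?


Present value formula: PV = FV / (1 + r)^t
PV = $52,500.00 / (1 + 0.095)^4
PV = $52,500.00 / 1.437661
PV = $36,517.65

PV = FV / (1 + r)^t = $36,517.65


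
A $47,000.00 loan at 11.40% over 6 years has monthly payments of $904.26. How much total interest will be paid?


Total paid over the life of the loan = PMT × n.
Total paid = $904.26 × 72 = $65,106.72
Total interest = total paid − principal = $65,106.72 − $47,000.00 = $18,106.72

Total interest = (PMT × n) - PV = $18,106.72


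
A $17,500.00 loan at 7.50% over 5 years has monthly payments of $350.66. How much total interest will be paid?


Total paid over the life of the loan = PMT × n.
Total paid = $350.66 × 60 = $21,039.60
Total interest = total paid − principal = $21,039.60 − $17,500.00 = $3,539.60

Total interest = (PMT × n) - PV = $3,539.60


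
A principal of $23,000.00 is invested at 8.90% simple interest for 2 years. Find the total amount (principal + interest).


Total amount formula: A = P(1 + rt) = P + P·r·t
Interest: I = P × r × t = $23,000.00 × 0.089 × 2 = $4,094.00
A = P + I = $23,000.00 + $4,094.00 = $27,094.00

A = P + I = P(1 + rt) = $27,094.00


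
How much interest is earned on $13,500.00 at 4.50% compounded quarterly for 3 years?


Compound interest earned = final amount − principal.
A = P(1 + r/n)^(nt) = $13,500.00 × (1 + 0.045/4)^(4 × 3) = $15,439.60
Interest = A − P = $15,439.60 − $13,500.00 = $1,939.60

Interest = A - P = $1,939.60


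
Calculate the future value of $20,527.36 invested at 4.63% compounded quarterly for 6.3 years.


Compound interest formula: A = P(1 + r/n)^(nt)
A = $20,527.36 × (1 + 0.0463/4)^(4 × 6.3)
Growth factor: (1 + 0.0463/4)^25.2 = 1.336447
A = $20,527.36 × 1.336447
A = $27,433.73

A = P(1 + r/n)^(nt) = $27,433.73


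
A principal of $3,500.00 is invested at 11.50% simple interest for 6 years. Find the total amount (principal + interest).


Total amount formula: A = P(1 + rt) = P + P·r·t
Interest: I = P × r × t = $3,500.00 × 0.115 × 6 = $2,415.00
A = P + I = $3,500.00 + $2,415.00 = $5,915.00

A = P + I = P(1 + rt) = $5,915.00


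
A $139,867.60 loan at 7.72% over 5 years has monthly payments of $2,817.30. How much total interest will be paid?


Total paid over the life of the loan = PMT × n.
Total paid = $2,817.30 × 60 = $169,038.00
Total interest = total paid − principal = $169,038.00 − $139,867.60 = $29,170.40

Total interest = (PMT × n) - PV = $29,170.40


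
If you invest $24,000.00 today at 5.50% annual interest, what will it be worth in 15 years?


Future value formula: FV = PV × (1 + r)^t
FV = $24,000.00 × (1 + 0.055)^15
FV = $24,000.00 × 2.2324765
FV = $53,579.44

FV = PV × (1 + r)^t = $53,579.44


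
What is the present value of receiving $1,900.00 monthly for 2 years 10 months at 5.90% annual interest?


Present value of an ordinary annuity: PV = PMT × (1 − (1 + r)^(−n)) / r
Monthly rate r = 0.059/12 ≈ 0.00491667, n = 34
PV = $1,900.00 × (1 − (1 + 0.059/12)^(−34)) / (0.059/12)
PV = $1,900.00 × 31.239617
PV = $59,355.27

PV = PMT × (1-(1+r)^(-n))/r = $59,355.27


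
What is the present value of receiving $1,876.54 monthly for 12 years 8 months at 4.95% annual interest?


Present value of an ordinary annuity: PV = PMT × (1 − (1 + r)^(−n)) / r
Monthly rate r = 0.0495/12 = 0.004125, n = 152
PV = $1,876.54 × (1 − (1 + 0.0495/12)^(−152)) / (0.0495/12)
PV = $1,876.54 × 112.756040
PV = $211,591.22

PV = PMT × (1-(1+r)^(-n))/r = $211,591.22


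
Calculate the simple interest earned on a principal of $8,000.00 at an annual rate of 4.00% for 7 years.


Simple interest formula: I = P × r × t
I = $8,000.00 × 0.04 × 7
I = $2,240.00

I = P × r × t = $2,240.00


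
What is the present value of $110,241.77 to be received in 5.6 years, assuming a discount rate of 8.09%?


Present value formula: PV = FV / (1 + r)^t
PV = $110,241.77 / (1 + 0.0809)^5.6
PV = $110,241.77 / 1.5459623
PV = $71,309.48

PV = FV / (1 + r)^t = $71,309.48


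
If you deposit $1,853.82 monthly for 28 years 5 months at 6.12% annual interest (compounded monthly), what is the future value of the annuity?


Future value of an ordinary annuity: FV = PMT × ((1 + r)^n − 1) / r
Monthly rate r = 0.0612/12 = 0.0051, n = 341
FV = $1,853.82 × ((1 + 0.0612/12)^341 − 1) / (0.0612/12)
FV = $1,853.82 × 915.120750
FV = $1,696,469.15

FV = PMT × ((1+r)^n - 1)/r = $1,696,469.15


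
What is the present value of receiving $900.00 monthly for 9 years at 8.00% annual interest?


Present value of an ordinary annuity: PV = PMT × (1 − (1 + r)^(−n)) / r
Monthly rate r = 0.08/12 ≈ 0.00666667, n = 108
PV = $900.00 × (1 − (1 + 0.08/12)^(−108)) / (0.08/12)
PV = $900.00 × 76.812497
PV = $69,131.25

PV = PMT × (1-(1+r)^(-n))/r = $69,131.25
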